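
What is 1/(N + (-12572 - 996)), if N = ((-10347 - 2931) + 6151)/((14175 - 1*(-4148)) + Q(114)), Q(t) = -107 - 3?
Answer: -18213/247121111 ≈ -7.3701e-5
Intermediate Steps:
Q(t) = -110
N = -7127/18213 (N = ((-10347 - 2931) + 6151)/((14175 - 1*(-4148)) - 110) = (-13278 + 6151)/((14175 + 4148) - 110) = -7127/(18323 - 110) = -7127/18213 ≈ -0.39131)
1/(N + (-12572 - 996)) = 1/(-7127/18213 + (-12572 - 996)) = 1/(-7127/18213 - 13568) = 1/(-247121111/18213) = -18213/247121111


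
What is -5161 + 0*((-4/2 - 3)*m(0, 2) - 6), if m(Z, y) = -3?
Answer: -5161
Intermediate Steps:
-5161 + 0*((-4/2 - 3)*m(0, 2) - 6) = -5161 + 0*((-4/2 - 3)*(-3) - 6) = -5161 + 0*((-4*½ - 3)*(-3) - 6) = -5161 + 0*((-2 - 3)*(-3) - 6) = -5161 + 0*(-5*(-3) - 6) = -5161 + 0*(15 - 6) = -5161 + 0*9 = -5161 + 0 = -5161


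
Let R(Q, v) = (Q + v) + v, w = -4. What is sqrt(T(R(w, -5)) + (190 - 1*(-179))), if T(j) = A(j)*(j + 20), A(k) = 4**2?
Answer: sqrt(465) ≈ 21.564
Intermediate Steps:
R(Q, v) = Q + 2*v
A(k) = 16
T(j) = 320 + 16*j (T(j) = 16*(j + 20) = 16*(20 + j) = 320 + 16*j)
sqrt(T(R(w, -5)) + (190 - 1*(-179))) = sqrt((320 + 16*(-4 + 2*(-5))) + (190 - 1*(-179))) = sqrt((320 + 16*(-4 - 10)) + (190 + 179)) = sqrt((320 + 16*(-14)) + 369) = sqrt((320 - 224) + 369) = sqrt(96 + 369) = sqrt(465)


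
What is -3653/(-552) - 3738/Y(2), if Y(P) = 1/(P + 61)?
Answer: -129989035/552 ≈ -2.3549e+5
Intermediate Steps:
Y(P) = 1/(61 + P)
-3653/(-552) - 3738/Y(2) = -3653/(-552) - 3738/(1/(61 + 2)) = -3653*(-1/552) - 3738/(1/63) = 3653/552 - 3738/1/63 = 3653/552 - 3738*63 = 3653/552 - 235494 = -129989035/552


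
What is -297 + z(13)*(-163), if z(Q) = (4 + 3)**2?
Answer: -8284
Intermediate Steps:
z(Q) = 49 (z(Q) = 7**2 = 49)
-297 + z(13)*(-163) = -297 + 49*(-163) = -297 - 7987 = -8284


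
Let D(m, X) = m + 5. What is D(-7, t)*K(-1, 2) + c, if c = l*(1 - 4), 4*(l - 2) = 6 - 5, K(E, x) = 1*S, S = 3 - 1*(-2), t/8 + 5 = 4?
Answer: -67/4 ≈ -16.750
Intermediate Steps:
t = -8 (t = -40 + 8*4 = -40 + 32 = -8)
S = 5 (S = 3 + 2 = 5)
D(m, X) = 5 + m
K(E, x) = 5 (K(E, x) = 1*5 = 5)
l = 9/4 (l = 2 + (6 - 5)/4 = 2 + (¼)*1 = 2 + ¼ = 9/4 ≈ 2.2500)
c = -27/4 (c = 9*(1 - 4)/4 = (9/4)*(-3) = -27/4 ≈ -6.7500)
D(-7, t)*K(-1, 2) + c = (5 - 7)*5 - 27/4 = -2*5 - 27/4 = -10 - 27/4 = -67/4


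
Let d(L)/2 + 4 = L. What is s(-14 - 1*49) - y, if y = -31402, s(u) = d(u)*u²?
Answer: -500444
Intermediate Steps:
d(L) = -8 + 2*L
s(u) = u²*(-8 + 2*u) (s(u) = (-8 + 2*u)*u² = u²*(-8 + 2*u))
s(-14 - 1*49) - y = 2*(-14 - 1*49)²*(-4 + (-14 - 1*49)) - 1*(-31402) = 2*(-14 - 49)²*(-4 + (-14 - 49)) + 31402 = 2*(-63)²*(-4 - 63) + 31402 = 2*3969*(-67) + 31402 = -531846 + 31402 = -500444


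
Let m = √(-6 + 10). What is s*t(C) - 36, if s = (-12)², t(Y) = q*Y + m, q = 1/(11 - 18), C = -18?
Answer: 4356/7 ≈ 622.29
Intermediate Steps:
q = -⅐ (q = 1/(-7) = -⅐ ≈ -0.14286)
m = 2 (m = √4 = 2)
t(Y) = 2 - Y/7 (t(Y) = -Y/7 + 2 = 2 - Y/7)
s = 144
s*t(C) - 36 = 144*(2 - ⅐*(-18)) - 36 = 144*(2 + 18/7) - 36 = 144*(32/7) - 36 = 4608/7 - 36 = 4356/7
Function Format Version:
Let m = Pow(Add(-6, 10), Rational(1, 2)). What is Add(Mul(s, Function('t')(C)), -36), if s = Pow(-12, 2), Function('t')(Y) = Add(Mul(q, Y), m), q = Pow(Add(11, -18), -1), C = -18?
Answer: Rational(4356, 7) ≈ 622.29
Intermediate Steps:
q = Rational(-1, 7) (q = Pow(-7, -1) = Rational(-1, 7) ≈ -0.14286)
m = 2 (m = Pow(4, Rational(1, 2)) = 2)
Function('t')(Y) = Add(2, Mul(Rational(-1, 7), Y)) (Function('t')(Y) = Add(Mul(Rational(-1, 7), Y), 2) = Add(2, Mul(Rational(-1, 7), Y)))
s = 144
Add(Mul(s, Function('t')(C)), -36) = Add(Mul(144, Add(2, Mul(Rational(-1, 7), -18))), -36) = Add(Mul(144, Add(2, Rational(18, 7))), -36) = Add(Mul(144, Rational(32, 7)), -36) = Add(Rational(4608, 7), -36) = Rational(4356, 7)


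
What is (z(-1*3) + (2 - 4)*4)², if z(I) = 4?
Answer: 16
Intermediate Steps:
(z(-1*3) + (2 - 4)*4)² = (4 + (2 - 4)*4)² = (4 - 2*4)² = (4 - 8)² = (-4)² = 16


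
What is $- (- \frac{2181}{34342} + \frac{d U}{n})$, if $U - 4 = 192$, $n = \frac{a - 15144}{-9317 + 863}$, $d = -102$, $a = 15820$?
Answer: $- \frac{1451055316875}{5803798} \approx -2.5002 \cdot 10^{5}$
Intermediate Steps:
$n = - \frac{338}{4227}$ ($n = \frac{15820 - 15144}{-9317 + 863} = \frac{676}{-8454} = 676 \left(- \frac{1}{8454}\right) = - \frac{338}{4227} \approx -0.079962$)
$U = 196$ ($U = 4 + 192 = 196$)
$- (- \frac{2181}{34342} + \frac{d U}{n}) = - (- \frac{2181}{34342} + \frac{\left(-102\right) 196}{- \frac{338}{4227}}) = - (\left(-2181\right) \frac{1}{34342} - - \frac{42253092}{169}) = - (- \frac{2181}{34342} + \frac{42253092}{169}) = \left(-1\right) \frac{1451055316875}{5803798} = - \frac{1451055316875}{5803798}$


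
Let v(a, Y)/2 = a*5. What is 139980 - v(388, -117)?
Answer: 136100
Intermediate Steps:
v(a, Y) = 10*a (v(a, Y) = 2*(a*5) = 2*(5*a) = 10*a)
139980 - v(388, -117) = 139980 - 10*388 = 139980 - 1*3880 = 139980 - 3880 = 136100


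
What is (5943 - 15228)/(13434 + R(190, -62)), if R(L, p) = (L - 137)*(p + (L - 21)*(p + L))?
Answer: -3095/385548 ≈ -0.0080275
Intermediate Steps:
R(L, p) = (-137 + L)*(p + (-21 + L)*(L + p))
(5943 - 15228)/(13434 + R(190, -62)) = (5943 - 15228)/(13434 + (190³ - 158*190² + 2740*(-62) + 2877*190 - 62*190² - 157*190*(-62))) = -9285/(13434 + (6859000 - 158*36100 - 169880 + 546630 - 62*36100 + 1849460)) = -9285/(13434 + (6859000 - 5703800 - 169880 + 546630 - 2238200 + 1849460)) = -9285/(13434 + 1143210) = -9285/1156644 = -9285*1/1156644 = -3095/385548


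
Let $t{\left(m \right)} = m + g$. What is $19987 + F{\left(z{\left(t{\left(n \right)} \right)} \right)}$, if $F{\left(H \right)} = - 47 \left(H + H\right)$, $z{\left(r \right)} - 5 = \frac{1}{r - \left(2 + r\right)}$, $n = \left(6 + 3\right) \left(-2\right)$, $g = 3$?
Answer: $19564$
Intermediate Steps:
$n = -18$ ($n = 9 \left(-2\right) = -18$)
$t{\left(m \right)} = 3 + m$ ($t{\left(m \right)} = m + 3 = 3 + m$)
$z{\left(r \right)} = \frac{9}{2}$ ($z{\left(r \right)} = 5 + \frac{1}{r - \left(2 + r\right)} = 5 + \frac{1}{-2} = 5 - \frac{1}{2} = \frac{9}{2}$)
$F{\left(H \right)} = - 94 H$ ($F{\left(H \right)} = - 47 \cdot 2 H = - 94 H$)
$19987 + F{\left(z{\left(t{\left(n \right)} \right)} \right)} = 19987 - 423 = 19564$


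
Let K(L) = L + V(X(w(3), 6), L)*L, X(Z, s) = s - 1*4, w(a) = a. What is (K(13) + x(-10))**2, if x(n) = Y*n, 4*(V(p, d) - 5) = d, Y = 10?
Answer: 6561/16 ≈ 410.06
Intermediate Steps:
X(Z, s) = -4 + s (X(Z, s) = s - 4 = -4 + s)
V(p, d) = 5 + d/4
K(L) = L + L*(5 + L/4) (K(L) = L + (5 + L/4)*L = L + L*(5 + L/4))
x(n) = 10*n
(K(13) + x(-10))**2 = ((1/4)*13*(24 + 13) + 10*(-10))**2 = ((1/4)*13*37 - 100)**2 = (481/4 - 100)**2 = (81/4)**2 = 6561/16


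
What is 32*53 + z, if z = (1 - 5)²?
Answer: 1712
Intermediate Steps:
z = 16 (z = (-4)² = 16)
32*53 + z = 32*53 + 16 = 1696 + 16 = 1712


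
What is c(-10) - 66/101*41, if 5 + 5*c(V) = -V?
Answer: -2605/101 ≈ -25.792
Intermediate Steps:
c(V) = -1 - V/5 (c(V) = -1 + (-V)/5 = -1 - V/5)
c(-10) - 66/101*41 = (-1 - ⅕*(-10)) - 66/101*41 = (-1 + 2) - 66*1/101*41 = 1 - 66/101*41 = 1 - 2706/101 = -2605/101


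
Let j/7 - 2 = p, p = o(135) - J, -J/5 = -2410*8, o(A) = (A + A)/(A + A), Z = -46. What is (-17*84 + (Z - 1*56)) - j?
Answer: 673249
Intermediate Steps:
o(A) = 1 (o(A) = (2*A)/((2*A)) = (2*A)*(1/(2*A)) = 1)
J = 96400 (J = -(-12050)*8 = -5*(-19280) = 96400)
p = -96399 (p = 1 - 1*96400 = 1 - 96400 = -96399)
j = -674779 (j = 14 + 7*(-96399) = 14 - 674793 = -674779)
(-17*84 + (Z - 1*56)) - j = (-17*84 + (-46 - 1*56)) - 1*(-674779) = (-1428 + (-46 - 56)) + 674779 = (-1428 - 102) + 674779 = -1530 + 674779 = 673249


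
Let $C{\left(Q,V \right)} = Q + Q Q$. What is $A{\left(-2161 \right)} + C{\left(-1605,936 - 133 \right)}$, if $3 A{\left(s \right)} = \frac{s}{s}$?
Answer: $\frac{7723261}{3} \approx 2.5744 \cdot 10^{6}$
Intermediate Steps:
$C{\left(Q,V \right)} = Q + Q^{2}$
$A{\left(s \right)} = \frac{1}{3}$ ($A{\left(s \right)} = \frac{s \frac{1}{s}}{3} = \frac{1}{3} \cdot 1 = \frac{1}{3}$)
$A{\left(-2161 \right)} + C{\left(-1605,936 - 133 \right)} = \frac{1}{3} - 1605 \left(1 - 1605\right) = \frac{1}{3} - -2574420 = \frac{1}{3} + 2574420 = \frac{7723261}{3}$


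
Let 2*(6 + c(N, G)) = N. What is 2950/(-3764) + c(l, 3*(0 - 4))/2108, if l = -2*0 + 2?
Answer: -1559355/1983628 ≈ -0.78611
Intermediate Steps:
l = 2 (l = 0 + 2 = 2)
c(N, G) = -6 + N/2
2950/(-3764) + c(l, 3*(0 - 4))/2108 = 2950/(-3764) + (-6 + (½)*2)/2108 = 2950*(-1/3764) + (-6 + 1)*(1/2108) = -1475/1882 - 5*1/2108 = -1475/1882 - 5/2108 = -1559355/1983628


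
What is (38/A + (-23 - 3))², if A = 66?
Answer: 703921/1089 ≈ 646.39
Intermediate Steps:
(38/A + (-23 - 3))² = (38/66 + (-23 - 3))² = (38*(1/66) - 26)² = (19/33 - 26)² = (-839/33)² = 703921/1089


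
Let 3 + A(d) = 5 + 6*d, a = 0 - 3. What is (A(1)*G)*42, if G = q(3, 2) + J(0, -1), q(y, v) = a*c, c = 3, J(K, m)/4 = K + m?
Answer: -4368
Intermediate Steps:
J(K, m) = 4*K + 4*m (J(K, m) = 4*(K + m) = 4*K + 4*m)
a = -3
A(d) = 2 + 6*d (A(d) = -3 + (5 + 6*d) = 2 + 6*d)
q(y, v) = -9 (q(y, v) = -3*3 = -9)
G = -13 (G = -9 + (4*0 + 4*(-1)) = -9 + (0 - 4) = -9 - 4 = -13)
(A(1)*G)*42 = ((2 + 6*1)*(-13))*42 = ((2 + 6)*(-13))*42 = (8*(-13))*42 = -104*42 = -4368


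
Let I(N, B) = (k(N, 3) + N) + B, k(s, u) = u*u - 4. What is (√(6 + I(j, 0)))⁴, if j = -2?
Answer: 81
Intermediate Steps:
k(s, u) = -4 + u² (k(s, u) = u² - 4 = -4 + u²)
I(N, B) = 5 + B + N (I(N, B) = ((-4 + 3²) + N) + B = ((-4 + 9) + N) + B = (5 + N) + B = 5 + B + N)
(√(6 + I(j, 0)))⁴ = (√(6 + (5 + 0 - 2)))⁴ = (√(6 + 3))⁴ = (√9)⁴ = 3⁴ = 81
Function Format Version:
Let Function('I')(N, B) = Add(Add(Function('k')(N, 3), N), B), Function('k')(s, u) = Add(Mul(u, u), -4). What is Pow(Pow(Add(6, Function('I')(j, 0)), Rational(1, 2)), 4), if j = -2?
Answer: 81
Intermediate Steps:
Function('k')(s, u) = Add(-4, Pow(u, 2)) (Function('k')(s, u) = Add(Pow(u, 2), -4) = Add(-4, Pow(u, 2)))
Function('I')(N, B) = Add(5, B, N) (Function('I')(N, B) = Add(Add(Add(-4, Pow(3, 2)), N), B) = Add(Add(Add(-4, 9), N), B) = Add(Add(5, N), B) = Add(5, B, N))
Pow(Pow(Add(6, Function('I')(j, 0)), Rational(1, 2)), 4) = Pow(Pow(Add(6, Add(5, 0, -2)), Rational(1, 2)), 4) = Pow(Pow(Add(6, 3), Rational(1, 2)), 4) = Pow(Pow(9, Rational(1, 2)), 4) = Pow(3, 4) = 81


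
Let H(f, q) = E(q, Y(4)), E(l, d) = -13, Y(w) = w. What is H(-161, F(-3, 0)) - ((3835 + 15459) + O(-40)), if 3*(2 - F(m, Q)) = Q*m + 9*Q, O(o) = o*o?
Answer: -20907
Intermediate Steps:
O(o) = o²
F(m, Q) = 2 - 3*Q - Q*m/3 (F(m, Q) = 2 - (Q*m + 9*Q)/3 = 2 - (9*Q + Q*m)/3 = 2 + (-3*Q - Q*m/3) = 2 - 3*Q - Q*m/3)
H(f, q) = -13
H(-161, F(-3, 0)) - ((3835 + 15459) + O(-40)) = -13 - ((3835 + 15459) + (-40)²) = -13 - (19294 + 1600) = -13 - 1*20894 = -13 - 20894 = -20907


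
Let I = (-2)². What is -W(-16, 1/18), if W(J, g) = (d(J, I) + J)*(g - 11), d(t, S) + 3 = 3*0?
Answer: -3743/18 ≈ -207.94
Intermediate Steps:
I = 4
d(t, S) = -3 (d(t, S) = -3 + 3*0 = -3 + 0 = -3)
W(J, g) = (-11 + g)*(-3 + J) (W(J, g) = (-3 + J)*(g - 11) = (-3 + J)*(-11 + g) = (-11 + g)*(-3 + J))
-W(-16, 1/18) = -(33 - 11*(-16) - 3/18 - 16/18) = -(33 + 176 - 3*1/18 - 16*1/18) = -(33 + 176 - ⅙ - 8/9) = -1*3743/18 = -3743/18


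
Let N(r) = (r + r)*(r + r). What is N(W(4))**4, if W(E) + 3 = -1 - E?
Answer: 4294967296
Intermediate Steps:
W(E) = -4 - E (W(E) = -3 + (-1 - E) = -4 - E)
N(r) = 4*r**2 (N(r) = (2*r)*(2*r) = 4*r**2)
N(W(4))**4 = (4*(-4 - 1*4)**2)**4 = (4*(-4 - 4)**2)**4 = (4*(-8)**2)**4 = (4*64)**4 = 256**4 = 4294967296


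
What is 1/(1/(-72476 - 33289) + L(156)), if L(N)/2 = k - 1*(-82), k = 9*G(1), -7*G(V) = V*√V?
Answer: 740355/119514443 ≈ 0.0061947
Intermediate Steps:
G(V) = -V^(3/2)/7 (G(V) = -V*√V/7 = -V^(3/2)/7)
k = -9/7 (k = 9*(-1^(3/2)/7) = 9*(-⅐*1) = 9*(-⅐) = -9/7 ≈ -1.2857)
L(N) = 1130/7 (L(N) = 2*(-9/7 - 1*(-82)) = 2*(-9/7 + 82) = 2*(565/7) = 1130/7)
1/(1/(-72476 - 33289) + L(156)) = 1/(1/(-72476 - 33289) + 1130/7) = 1/(1/(-105765) + 1130/7) = 1/(-1/105765 + 1130/7) = 1/(119514443/740355) = 740355/119514443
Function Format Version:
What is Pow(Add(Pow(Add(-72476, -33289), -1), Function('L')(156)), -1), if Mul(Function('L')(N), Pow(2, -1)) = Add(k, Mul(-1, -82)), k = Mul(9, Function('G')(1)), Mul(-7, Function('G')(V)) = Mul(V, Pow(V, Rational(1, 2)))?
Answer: Rational(740355, 119514443) ≈ 0.0061947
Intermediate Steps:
Function('G')(V) = Mul(Rational(-1, 7), Pow(V, Rational(3, 2))) (Function('G')(V) = Mul(Rational(-1, 7), Mul(V, Pow(V, Rational(1, 2)))) = Mul(Rational(-1, 7), Pow(V, Rational(3, 2))))
k = Rational(-9, 7) (k = Mul(9, Mul(Rational(-1, 7), Pow(1, Rational(3, 2)))) = Mul(9, Mul(Rational(-1, 7), 1)) = Mul(9, Rational(-1, 7)) = Rational(-9, 7) ≈ -1.2857)
Function('L')(N) = Rational(1130, 7) (Function('L')(N) = Mul(2, Add(Rational(-9, 7), Mul(-1, -82))) = Mul(2, Add(Rational(-9, 7), 82)) = Mul(2, Rational(565, 7)) = Rational(1130, 7))
Pow(Add(Pow(Add(-72476, -33289), -1), Function('L')(156)), -1) = Pow(Add(Pow(Add(-72476, -33289), -1), Rational(1130, 7)), -1) = Pow(Add(Pow(-105765, -1), Rational(1130, 7)), -1) = Pow(Add(Rational(-1, 105765), Rational(1130, 7)), -1) = Pow(Rational(119514443, 740355), -1) = Rational(740355, 119514443)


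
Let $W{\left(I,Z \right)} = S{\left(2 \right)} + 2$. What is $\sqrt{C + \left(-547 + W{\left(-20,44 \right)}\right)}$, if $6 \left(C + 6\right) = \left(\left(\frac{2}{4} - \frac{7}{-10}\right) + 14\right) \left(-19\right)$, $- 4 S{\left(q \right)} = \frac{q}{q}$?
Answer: $\frac{i \sqrt{539445}}{30} \approx 24.482 i$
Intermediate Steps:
$S{\left(q \right)} = - \frac{1}{4}$ ($S{\left(q \right)} = - \frac{q \frac{1}{q}}{4} = \left(- \frac{1}{4}\right) 1 = - \frac{1}{4}$)
$W{\left(I,Z \right)} = \frac{7}{4}$ ($W{\left(I,Z \right)} = - \frac{1}{4} + 2 = \frac{7}{4}$)
$C = - \frac{812}{15}$ ($C = -6 + \frac{\left(\left(\frac{2}{4} - \frac{7}{-10}\right) + 14\right) \left(-19\right)}{6} = -6 + \frac{\left(\left(2 \cdot \frac{1}{4} - - \frac{7}{10}\right) + 14\right) \left(-19\right)}{6} = -6 + \frac{\left(\left(\frac{1}{2} + \frac{7}{10}\right) + 14\right) \left(-19\right)}{6} = -6 + \frac{\left(\frac{6}{5} + 14\right) \left(-19\right)}{6} = -6 + \frac{\frac{76}{5} \left(-19\right)}{6} = -6 + \frac{1}{6} \left(- \frac{1444}{5}\right) = -6 - \frac{722}{15} = - \frac{812}{15} \approx -54.133$)
$\sqrt{C + \left(-547 + W{\left(-20,44 \right)}\right)} = \sqrt{- \frac{812}{15} + \left(-547 + \frac{7}{4}\right)} = \sqrt{- \frac{812}{15} - \frac{2181}{4}} = \sqrt{- \frac{35963}{60}} = \frac{i \sqrt{539445}}{30}$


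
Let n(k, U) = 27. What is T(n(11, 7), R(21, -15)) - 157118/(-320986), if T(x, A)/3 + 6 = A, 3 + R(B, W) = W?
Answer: -11476937/160493 ≈ -71.510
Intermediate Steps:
R(B, W) = -3 + W
T(x, A) = -18 + 3*A
T(n(11, 7), R(21, -15)) - 157118/(-320986) = (-18 + 3*(-3 - 15)) - 157118/(-320986) = (-18 + 3*(-18)) - 157118*(-1/320986) = (-18 - 54) + 78559/160493 = -72 + 78559/160493 = -11476937/160493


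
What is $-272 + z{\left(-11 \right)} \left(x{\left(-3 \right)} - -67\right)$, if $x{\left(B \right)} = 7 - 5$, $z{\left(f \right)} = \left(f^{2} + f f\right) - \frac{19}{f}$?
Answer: $\frac{181997}{11} \approx 16545.0$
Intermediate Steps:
$z{\left(f \right)} = - \frac{19}{f} + 2 f^{2}$ ($z{\left(f \right)} = \left(f^{2} + f^{2}\right) - \frac{19}{f} = 2 f^{2} - \frac{19}{f} = - \frac{19}{f} + 2 f^{2}$)
$x{\left(B \right)} = 2$ ($x{\left(B \right)} = 7 - 5 = 2$)
$-272 + z{\left(-11 \right)} \left(x{\left(-3 \right)} - -67\right) = -272 + \frac{-19 + 2 \left(-11\right)^{3}}{-11} \left(2 - -67\right) = -272 + - \frac{-19 + 2 \left(-1331\right)}{11} \left(2 + 67\right) = -272 + - \frac{-19 - 2662}{11} \cdot 69 = -272 + \left(- \frac{1}{11}\right) \left(-2681\right) 69 = -272 + \frac{2681}{11} \cdot 69 = -272 + \frac{184989}{11} = \frac{181997}{11}$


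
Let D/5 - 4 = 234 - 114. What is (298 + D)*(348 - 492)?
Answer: -132192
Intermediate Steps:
D = 620 (D = 20 + 5*(234 - 114) = 20 + 5*120 = 20 + 600 = 620)
(298 + D)*(348 - 492) = (298 + 620)*(348 - 492) = 918*(-144) = -132192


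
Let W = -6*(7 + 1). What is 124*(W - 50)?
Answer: -12152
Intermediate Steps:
W = -48 (W = -6*8 = -48)
124*(W - 50) = 124*(-48 - 50) = 124*(-98) = -12152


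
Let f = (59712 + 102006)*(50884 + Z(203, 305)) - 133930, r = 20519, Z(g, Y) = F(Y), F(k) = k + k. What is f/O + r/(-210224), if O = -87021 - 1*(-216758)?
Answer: 1750610949445185/27273831088 ≈ 64187.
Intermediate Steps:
F(k) = 2*k
Z(g, Y) = 2*Y
O = 129737 (O = -87021 + 216758 = 129737)
f = 8327372762 (f = (59712 + 102006)*(50884 + 2*305) - 133930 = 161718*(50884 + 610) - 133930 = 161718*51494 - 133930 = 8327506692 - 133930 = 8327372762)
f/O + r/(-210224) = 8327372762/129737 + 20519/(-210224) = 8327372762*(1/129737) + 20519*(-1/210224) = 8327372762/129737 - 20519/210224 = 1750610949445185/27273831088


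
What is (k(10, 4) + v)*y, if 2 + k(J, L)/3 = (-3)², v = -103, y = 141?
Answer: -11562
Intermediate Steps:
k(J, L) = 21 (k(J, L) = -6 + 3*(-3)² = -6 + 3*9 = -6 + 27 = 21)
(k(10, 4) + v)*y = (21 - 103)*141 = -82*141 = -11562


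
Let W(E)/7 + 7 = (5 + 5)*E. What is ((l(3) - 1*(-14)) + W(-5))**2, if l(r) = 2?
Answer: 146689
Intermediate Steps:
W(E) = -49 + 70*E (W(E) = -49 + 7*((5 + 5)*E) = -49 + 7*(10*E) = -49 + 70*E)
((l(3) - 1*(-14)) + W(-5))**2 = ((2 - 1*(-14)) + (-49 + 70*(-5)))**2 = ((2 + 14) + (-49 - 350))**2 = (16 - 399)**2 = (-383)**2 = 146689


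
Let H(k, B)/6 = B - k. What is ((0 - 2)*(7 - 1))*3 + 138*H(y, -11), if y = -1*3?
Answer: -6660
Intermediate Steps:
y = -3
H(k, B) = -6*k + 6*B (H(k, B) = 6*(B - k) = -6*k + 6*B)
((0 - 2)*(7 - 1))*3 + 138*H(y, -11) = ((0 - 2)*(7 - 1))*3 + 138*(-6*(-3) + 6*(-11)) = -2*6*3 + 138*(18 - 66) = -12*3 + 138*(-48) = -36 - 6624 = -6660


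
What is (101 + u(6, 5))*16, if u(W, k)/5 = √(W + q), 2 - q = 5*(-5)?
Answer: 1616 + 80*√33 ≈ 2075.6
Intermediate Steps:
q = 27 (q = 2 - 5*(-5) = 2 - 1*(-25) = 2 + 25 = 27)
u(W, k) = 5*√(27 + W) (u(W, k) = 5*√(W + 27) = 5*√(27 + W))
(101 + u(6, 5))*16 = (101 + 5*√(27 + 6))*16 = (101 + 5*√33)*16 = 1616 + 80*√33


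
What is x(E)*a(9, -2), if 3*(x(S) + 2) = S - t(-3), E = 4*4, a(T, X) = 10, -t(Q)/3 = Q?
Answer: 10/3 ≈ 3.3333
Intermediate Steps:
t(Q) = -3*Q
E = 16
x(S) = -5 + S/3 (x(S) = -2 + (S - (-3)*(-3))/3 = -2 + (S - 1*9)/3 = -2 + (S - 9)/3 = -2 + (-9 + S)/3 = -2 + (-3 + S/3) = -5 + S/3)
x(E)*a(9, -2) = (-5 + (⅓)*16)*10 = (-5 + 16/3)*10 = (⅓)*10 = 10/3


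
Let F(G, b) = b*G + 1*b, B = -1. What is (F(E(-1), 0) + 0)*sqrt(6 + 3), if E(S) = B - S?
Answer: 0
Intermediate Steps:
E(S) = -1 - S
F(G, b) = b + G*b (F(G, b) = G*b + b = b + G*b)
(F(E(-1), 0) + 0)*sqrt(6 + 3) = (0*(1 + (-1 - 1*(-1))) + 0)*sqrt(6 + 3) = (0*(1 + (-1 + 1)) + 0)*sqrt(9) = (0*(1 + 0) + 0)*3 = (0*1 + 0)*3 = (0 + 0)*3 = 0*3 = 0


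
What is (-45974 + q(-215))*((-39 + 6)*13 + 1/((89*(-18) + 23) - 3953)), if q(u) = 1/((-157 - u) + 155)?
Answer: 23239752426569/1178316 ≈ 1.9723e+7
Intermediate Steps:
q(u) = 1/(-2 - u)
(-45974 + q(-215))*((-39 + 6)*13 + 1/((89*(-18) + 23) - 3953)) = (-45974 - 1/(2 - 215))*((-39 + 6)*13 + 1/((89*(-18) + 23) - 3953)) = (-45974 - 1/(-213))*(-33*13 + 1/((-1602 + 23) - 3953)) = (-45974 - 1*(-1/213))*(-429 + 1/(-1579 - 3953)) = (-45974 + 1/213)*(-429 + 1/(-5532)) = -9792461*(-429 - 1/5532)/213 = -9792461/213*(-2373229/5532) = 23239752426569/1178316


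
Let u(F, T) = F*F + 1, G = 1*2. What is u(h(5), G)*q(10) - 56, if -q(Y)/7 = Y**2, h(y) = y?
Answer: -18256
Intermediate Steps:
G = 2
u(F, T) = 1 + F**2 (u(F, T) = F**2 + 1 = 1 + F**2)
q(Y) = -7*Y**2
u(h(5), G)*q(10) - 56 = (1 + 5**2)*(-7*10**2) - 56 = (1 + 25)*(-7*100) - 56 = 26*(-700) - 56 = -18200 - 56 = -18256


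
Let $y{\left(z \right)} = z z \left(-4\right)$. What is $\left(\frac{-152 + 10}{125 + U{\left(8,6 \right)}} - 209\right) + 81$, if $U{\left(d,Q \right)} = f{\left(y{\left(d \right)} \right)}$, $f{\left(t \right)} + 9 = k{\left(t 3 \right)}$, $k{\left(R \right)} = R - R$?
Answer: $- \frac{7495}{58} \approx -129.22$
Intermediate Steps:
$y{\left(z \right)} = - 4 z^{2}$ ($y{\left(z \right)} = z^{2} \left(-4\right) = - 4 z^{2}$)
$k{\left(R \right)} = 0$
$f{\left(t \right)} = -9$ ($f{\left(t \right)} = -9 + 0 = -9$)
$U{\left(d,Q \right)} = -9$
$\left(\frac{-152 + 10}{125 + U{\left(8,6 \right)}} - 209\right) + 81 = \left(\frac{-152 + 10}{125 - 9} - 209\right) + 81 = \left(- \frac{142}{116} - 209\right) + 81 = \left(\left(-142\right) \frac{1}{116} - 209\right) + 81 = \left(- \frac{71}{58} - 209\right) + 81 = - \frac{12193}{58} + 81 = - \frac{7495}{58}$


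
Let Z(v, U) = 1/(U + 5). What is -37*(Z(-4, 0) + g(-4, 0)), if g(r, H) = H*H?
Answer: -37/5 ≈ -7.4000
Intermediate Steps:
Z(v, U) = 1/(5 + U)
g(r, H) = H²
-37*(Z(-4, 0) + g(-4, 0)) = -37*(1/(5 + 0) + 0²) = -37*(1/5 + 0) = -37*(⅕ + 0) = -37*⅕ = -37/5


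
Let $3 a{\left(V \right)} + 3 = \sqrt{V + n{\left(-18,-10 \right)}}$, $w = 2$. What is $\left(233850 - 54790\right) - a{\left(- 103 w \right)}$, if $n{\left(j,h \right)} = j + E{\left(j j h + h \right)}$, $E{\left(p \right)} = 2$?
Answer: $179061 - \frac{i \sqrt{222}}{3} \approx 1.7906 \cdot 10^{5} - 4.9666 i$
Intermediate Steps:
$n{\left(j,h \right)} = 2 + j$ ($n{\left(j,h \right)} = j + 2 = 2 + j$)
$a{\left(V \right)} = -1 + \frac{\sqrt{-16 + V}}{3}$ ($a{\left(V \right)} = -1 + \frac{\sqrt{V + \left(2 - 18\right)}}{3} = -1 + \frac{\sqrt{V - 16}}{3} = -1 + \frac{\sqrt{-16 + V}}{3}$)
$\left(233850 - 54790\right) - a{\left(- 103 w \right)} = \left(233850 - 54790\right) - \left(-1 + \frac{\sqrt{-16 - 206}}{3}\right) = 179060 - \left(-1 + \frac{\sqrt{-16 - 206}}{3}\right) = 179060 - \left(-1 + \frac{\sqrt{-222}}{3}\right) = 179060 - \left(-1 + \frac{i \sqrt{222}}{3}\right) = 179060 + \left(1 - \frac{i \sqrt{222}}{3}\right) = 179061 - \frac{i \sqrt{222}}{3}$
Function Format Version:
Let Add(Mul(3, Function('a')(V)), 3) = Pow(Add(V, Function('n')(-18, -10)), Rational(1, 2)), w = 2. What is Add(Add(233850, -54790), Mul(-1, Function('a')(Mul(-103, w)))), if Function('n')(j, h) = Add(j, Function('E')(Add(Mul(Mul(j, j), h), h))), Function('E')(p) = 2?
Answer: Add(179061, Mul(Rational(-1, 3), I, Pow(222, Rational(1, 2)))) ≈ Add(1.7906e+5, Mul(-4.9666, I))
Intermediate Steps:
Function('n')(j, h) = Add(2, j) (Function('n')(j, h) = Add(j, 2) = Add(2, j))
Function('a')(V) = Add(-1, Mul(Rational(1, 3), Pow(Add(-16, V), Rational(1, 2)))) (Function('a')(V) = Add(-1, Mul(Rational(1, 3), Pow(Add(V, Add(2, -18)), Rational(1, 2)))) = Add(-1, Mul(Rational(1, 3), Pow(Add(V, -16), Rational(1, 2)))) = Add(-1, Mul(Rational(1, 3), Pow(Add(-16, V), Rational(1, 2)))))
Add(Add(233850, -54790), Mul(-1, Function('a')(Mul(-103, w)))) = Add(Add(233850, -54790), Mul(-1, Add(-1, Mul(Rational(1, 3), Pow(Add(-16, Mul(-103, 2)), Rational(1, 2)))))) = Add(179060, Mul(-1, Add(-1, Mul(Rational(1, 3), Pow(Add(-16, -206), Rational(1, 2)))))) = Add(179060, Mul(-1, Add(-1, Mul(Rational(1, 3), Pow(-222, Rational(1, 2)))))) = Add(179060, Mul(-1, Add(-1, Mul(Rational(1, 3), Mul(I, Pow(222, Rational(1, 2))))))) = Add(179060, Mul(-1, Add(-1, Mul(Rational(1, 3), I, Pow(222, Rational(1, 2)))))) = Add(179060, Add(1, Mul(Rational(-1, 3), I, Pow(222, Rational(1, 2))))) = Add(179061, Mul(Rational(-1, 3), I, Pow(222, Rational(1, 2))))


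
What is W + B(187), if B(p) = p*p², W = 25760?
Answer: 6564963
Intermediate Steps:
B(p) = p³
W + B(187) = 25760 + 187³ = 25760 + 6539203 = 6564963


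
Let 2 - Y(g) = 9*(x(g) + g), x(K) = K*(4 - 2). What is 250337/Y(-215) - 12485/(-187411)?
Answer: 46988407902/1088295677 ≈ 43.176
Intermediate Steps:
x(K) = 2*K (x(K) = K*2 = 2*K)
Y(g) = 2 - 27*g (Y(g) = 2 - 9*(2*g + g) = 2 - 9*3*g = 2 - 27*g)
250337/Y(-215) - 12485/(-187411) = 250337/(2 - 27*(-215)) - 12485/(-187411) = 250337/(2 + 5805) - 12485*(-1/187411) = 250337/5807 + 12485/187411 = 46988407902/1088295677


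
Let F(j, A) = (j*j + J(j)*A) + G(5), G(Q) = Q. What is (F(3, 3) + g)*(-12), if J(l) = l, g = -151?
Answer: 1536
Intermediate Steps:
F(j, A) = 5 + j² + A*j (F(j, A) = (j*j + j*A) + 5 = (j² + A*j) + 5 = 5 + j² + A*j)
(F(3, 3) + g)*(-12) = ((5 + 3² + 3*3) - 151)*(-12) = ((5 + 9 + 9) - 151)*(-12) = (23 - 151)*(-12) = -128*(-12) = 1536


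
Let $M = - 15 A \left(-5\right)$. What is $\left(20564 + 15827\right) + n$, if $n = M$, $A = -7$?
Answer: $35866$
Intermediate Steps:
$M = -525$ ($M = \left(-15\right) \left(-7\right) \left(-5\right) = 105 \left(-5\right) = -525$)
$n = -525$
$\left(20564 + 15827\right) + n = \left(20564 + 15827\right) - 525 = 36391 - 525 = 35866$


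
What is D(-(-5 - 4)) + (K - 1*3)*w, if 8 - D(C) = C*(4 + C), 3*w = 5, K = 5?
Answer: -317/3 ≈ -105.67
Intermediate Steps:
w = 5/3 (w = (⅓)*5 = 5/3 ≈ 1.6667)
D(C) = 8 - C*(4 + C)
D(-(-5 - 4)) + (K - 1*3)*w = (8 - (-(-5 - 4))² - (-4)*(-5 - 4)) + (5 - 1*3)*(5/3) = (8 - (-1*(-9))² - (-4)*(-9)) + (5 - 3)*(5/3) = (8 - 1*9² - 4*9) + 2*(5/3) = (8 - 1*81 - 36) + 10/3 = (8 - 81 - 36) + 10/3 = -109 + 10/3 = -317/3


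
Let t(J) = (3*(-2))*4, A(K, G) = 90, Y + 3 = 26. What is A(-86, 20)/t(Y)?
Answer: -15/4 ≈ -3.7500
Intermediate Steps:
Y = 23 (Y = -3 + 26 = 23)
t(J) = -24 (t(J) = -6*4 = -24)
A(-86, 20)/t(Y) = 90/(-24) = 90*(-1/24) = -15/4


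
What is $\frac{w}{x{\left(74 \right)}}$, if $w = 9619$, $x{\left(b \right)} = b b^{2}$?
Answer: $\frac{9619}{405224} \approx 0.023737$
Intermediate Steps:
$x{\left(b \right)} = b^{3}$
$\frac{w}{x{\left(74 \right)}} = \frac{9619}{74^{3}} = \frac{9619}{405224}$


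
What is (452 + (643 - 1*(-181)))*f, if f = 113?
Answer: 144188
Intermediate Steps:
(452 + (643 - 1*(-181)))*f = (452 + (643 - 1*(-181)))*113 = (452 + (643 + 181))*113 = (452 + 824)*113 = 1276*113 = 144188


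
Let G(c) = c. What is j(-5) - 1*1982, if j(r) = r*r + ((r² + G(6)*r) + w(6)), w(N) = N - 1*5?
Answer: -1961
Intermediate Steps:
w(N) = -5 + N (w(N) = N - 5 = -5 + N)
j(r) = 1 + 2*r² + 6*r (j(r) = r*r + ((r² + 6*r) + (-5 + 6)) = r² + ((r² + 6*r) + 1) = r² + (1 + r² + 6*r) = 1 + 2*r² + 6*r)
j(-5) - 1*1982 = (1 + 2*(-5)² + 6*(-5)) - 1*1982 = (1 + 2*25 - 30) - 1982 = (1 + 50 - 30) - 1982 = 21 - 1982 = -1961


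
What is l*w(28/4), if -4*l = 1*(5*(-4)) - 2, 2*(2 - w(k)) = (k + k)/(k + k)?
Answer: 33/4 ≈ 8.2500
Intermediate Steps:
w(k) = 3/2 (w(k) = 2 - (k + k)/(2*(k + k)) = 2 - 2*k/(2*(2*k)) = 2 - 2*k*1/(2*k)/2 = 2 - 1/2*1 = 2 - 1/2 = 3/2)
l = 11/2 (l = -(1*(5*(-4)) - 2)/4 = -(1*(-20) - 2)/4 = -(-20 - 2)/4 = -1/4*(-22) = 11/2 ≈ 5.5000)
l*w(28/4) = (11/2)*(3/2) = 33/4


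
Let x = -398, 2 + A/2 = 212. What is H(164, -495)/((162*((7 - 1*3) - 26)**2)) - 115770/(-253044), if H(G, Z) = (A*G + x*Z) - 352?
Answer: 10700069/2783484 ≈ 3.8441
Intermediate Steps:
A = 420 (A = -4 + 2*212 = -4 + 424 = 420)
H(G, Z) = -352 - 398*Z + 420*G (H(G, Z) = (420*G - 398*Z) - 352 = (-398*Z + 420*G) - 352 = -352 - 398*Z + 420*G)
H(164, -495)/((162*((7 - 1*3) - 26)**2)) - 115770/(-253044) = (-352 - 398*(-495) + 420*164)/((162*((7 - 1*3) - 26)**2)) - 115770/(-253044) = (-352 + 197010 + 68880)/((162*((7 - 3) - 26)**2)) - 115770*(-1/253044) = 265538/((162*(4 - 26)**2)) + 19295/42174 = 265538/((162*(-22)**2)) + 19295/42174 = 265538/((162*484)) + 19295/42174 = 265538/78408 + 19295/42174 = 265538*(1/78408) + 19295/42174 = 132769/39204 + 19295/42174 = 10700069/2783484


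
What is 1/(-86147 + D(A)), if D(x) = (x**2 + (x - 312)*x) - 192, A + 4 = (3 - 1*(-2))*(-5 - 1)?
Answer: -1/73419 ≈ -1.3620e-5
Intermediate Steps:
A = -34 (A = -4 + (3 - 1*(-2))*(-5 - 1) = -4 + (3 + 2)*(-6) = -4 + 5*(-6) = -4 - 30 = -34)
D(x) = -192 + x**2 + x*(-312 + x) (D(x) = (x**2 + (-312 + x)*x) - 192 = (x**2 + x*(-312 + x)) - 192 = -192 + x**2 + x*(-312 + x))
1/(-86147 + D(A)) = 1/(-86147 + (-192 - 312*(-34) + 2*(-34)**2)) = 1/(-86147 + (-192 + 10608 + 2*1156)) = 1/(-86147 + (-192 + 10608 + 2312)) = 1/(-86147 + 12728) = 1/(-73419) = -1/73419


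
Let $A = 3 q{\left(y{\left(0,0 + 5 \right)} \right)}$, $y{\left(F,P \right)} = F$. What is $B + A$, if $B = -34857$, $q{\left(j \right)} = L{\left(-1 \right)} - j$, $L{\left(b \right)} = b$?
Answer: $-34860$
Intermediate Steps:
$q{\left(j \right)} = -1 - j$
$A = -3$ ($A = 3 \left(-1 - 0\right) = 3 \left(-1 + 0\right) = 3 \left(-1\right) = -3$)
$B + A = -34857 - 3 = -34860$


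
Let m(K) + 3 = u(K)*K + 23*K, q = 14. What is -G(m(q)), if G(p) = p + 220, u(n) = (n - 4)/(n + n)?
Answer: -544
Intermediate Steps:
u(n) = (-4 + n)/(2*n) (u(n) = (-4 + n)/((2*n)) = (-4 + n)*(1/(2*n)) = (-4 + n)/(2*n))
m(K) = -5 + 47*K/2 (m(K) = -3 + (((-4 + K)/(2*K))*K + 23*K) = -3 + ((-2 + K/2) + 23*K) = -3 + (-2 + 47*K/2) = -5 + 47*K/2)
G(p) = 220 + p
-G(m(q)) = -(220 + (-5 + (47/2)*14)) = -(220 + (-5 + 329)) = -(220 + 324) = -1*544 = -544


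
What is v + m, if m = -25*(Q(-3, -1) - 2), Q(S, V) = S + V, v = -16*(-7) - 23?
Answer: 239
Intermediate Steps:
v = 89 (v = 112 - 23 = 89)
m = 150 (m = -25*((-3 - 1) - 2) = -25*(-4 - 2) = -25*(-6) = 150)
v + m = 89 + 150 = 239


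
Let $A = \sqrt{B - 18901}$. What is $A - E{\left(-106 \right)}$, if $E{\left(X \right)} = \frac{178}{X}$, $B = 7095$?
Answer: $\frac{89}{53} + i \sqrt{11806} \approx 1.6792 + 108.66 i$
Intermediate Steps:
$A = i \sqrt{11806}$ ($A = \sqrt{7095 - 18901} = \sqrt{-11806} = i \sqrt{11806} \approx 108.66 i$)
$A - E{\left(-106 \right)} = i \sqrt{11806} - \frac{178}{-106} = i \sqrt{11806} - 178 \left(- \frac{1}{106}\right) = i \sqrt{11806} - - \frac{89}{53} = i \sqrt{11806} + \frac{89}{53} = \frac{89}{53} + i \sqrt{11806}$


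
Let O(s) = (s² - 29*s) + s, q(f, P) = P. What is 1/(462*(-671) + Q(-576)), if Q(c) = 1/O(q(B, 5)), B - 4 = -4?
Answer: -115/35650231 ≈ -3.2258e-6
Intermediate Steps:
B = 0 (B = 4 - 4 = 0)
O(s) = s² - 28*s
Q(c) = -1/115 (Q(c) = 1/(5*(-28 + 5)) = 1/(5*(-23)) = 1/(-115) = -1/115)
1/(462*(-671) + Q(-576)) = 1/(462*(-671) - 1/115) = 1/(-310002 - 1/115) = 1/(-35650231/115) = -115/35650231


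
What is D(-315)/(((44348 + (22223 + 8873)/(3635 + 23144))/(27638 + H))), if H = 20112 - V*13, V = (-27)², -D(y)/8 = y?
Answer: 30747380010/14138407 ≈ 2174.7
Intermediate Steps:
D(y) = -8*y
V = 729
H = 10635 (H = 20112 - 729*13 = 20112 - 1*9477 = 20112 - 9477 = 10635)
D(-315)/(((44348 + (22223 + 8873)/(3635 + 23144))/(27638 + H))) = (-8*(-315))/(((44348 + (22223 + 8873)/(3635 + 23144))/(27638 + 10635))) = 2520/(((44348 + 31096/26779)/38273)) = 2520/(((44348 + 31096*(1/26779))*(1/38273))) = 2520/(((44348 + 31096/26779)*(1/38273))) = 2520/(((1187626188/26779)*(1/38273))) = 2520/(1187626188/1024912667) = 2520*(1024912667/1187626188) = 30747380010/14138407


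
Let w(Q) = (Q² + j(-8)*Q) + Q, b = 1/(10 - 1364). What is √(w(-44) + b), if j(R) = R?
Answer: 5*√164558390/1354 ≈ 47.371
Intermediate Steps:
b = -1/1354 (b = 1/(-1354) = -1/1354 ≈ -0.00073855)
w(Q) = Q² - 7*Q (w(Q) = (Q² - 8*Q) + Q = Q² - 7*Q)
√(w(-44) + b) = √(-44*(-7 - 44) - 1/1354) = √(-44*(-51) - 1/1354) = √(2244 - 1/1354) = √(3038375/1354) = 5*√164558390/1354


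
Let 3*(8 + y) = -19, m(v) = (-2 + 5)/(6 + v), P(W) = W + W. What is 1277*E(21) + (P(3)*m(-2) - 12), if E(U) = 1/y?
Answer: -8307/86 ≈ -96.593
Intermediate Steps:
P(W) = 2*W
m(v) = 3/(6 + v)
y = -43/3 (y = -8 + (⅓)*(-19) = -8 - 19/3 = -43/3 ≈ -14.333)
E(U) = -3/43 (E(U) = 1/(-43/3) = -3/43)
1277*E(21) + (P(3)*m(-2) - 12) = 1277*(-3/43) + ((2*3)*(3/(6 - 2)) - 12) = -3831/43 + (6*(3/4) - 12) = -3831/43 + (6*(3*(¼)) - 12) = -3831/43 + (6*(¾) - 12) = -3831/43 + (9/2 - 12) = -3831/43 - 15/2 = -8307/86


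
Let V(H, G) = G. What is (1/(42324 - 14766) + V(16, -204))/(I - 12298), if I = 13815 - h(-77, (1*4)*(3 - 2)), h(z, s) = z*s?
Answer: -5621831/50293350 ≈ -0.11178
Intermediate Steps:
h(z, s) = s*z
I = 14123 (I = 13815 - (1*4)*(3 - 2)*(-77) = 13815 - 4*1*(-77) = 13815 - 4*(-77) = 13815 - 1*(-308) = 13815 + 308 = 14123)
(1/(42324 - 14766) + V(16, -204))/(I - 12298) = (1/(42324 - 14766) - 204)/(14123 - 12298) = (1/27558 - 204)/1825 = (1/27558 - 204)*(1/1825) = -5621831/27558*1/1825 = -5621831/50293350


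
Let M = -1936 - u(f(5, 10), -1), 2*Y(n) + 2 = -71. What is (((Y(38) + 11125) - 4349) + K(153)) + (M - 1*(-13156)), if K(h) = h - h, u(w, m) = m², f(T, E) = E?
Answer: 35917/2 ≈ 17959.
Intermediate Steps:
Y(n) = -73/2 (Y(n) = -1 + (½)*(-71) = -1 - 71/2 = -73/2)
M = -1937 (M = -1936 - 1*(-1)² = -1936 - 1*1 = -1936 - 1 = -1937)
K(h) = 0
(((Y(38) + 11125) - 4349) + K(153)) + (M - 1*(-13156)) = (((-73/2 + 11125) - 4349) + 0) + (-1937 - 1*(-13156)) = ((22177/2 - 4349) + 0) + (-1937 + 13156) = (13479/2 + 0) + 11219 = 13479/2 + 11219 = 35917/2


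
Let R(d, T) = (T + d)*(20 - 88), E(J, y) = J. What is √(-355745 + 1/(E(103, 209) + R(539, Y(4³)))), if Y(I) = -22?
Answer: I*√437108438272758/35053 ≈ 596.44*I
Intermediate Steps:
R(d, T) = -68*T - 68*d (R(d, T) = (T + d)*(-68) = -68*T - 68*d)
√(-355745 + 1/(E(103, 209) + R(539, Y(4³)))) = √(-355745 + 1/(103 + (-68*(-22) - 68*539))) = √(-355745 + 1/(103 + (1496 - 36652))) = √(-355745 + 1/(103 - 35156)) = √(-355745 + 1/(-35053)) = √(-355745 - 1/35053) = √(-12469929486/35053) = I*√437108438272758/35053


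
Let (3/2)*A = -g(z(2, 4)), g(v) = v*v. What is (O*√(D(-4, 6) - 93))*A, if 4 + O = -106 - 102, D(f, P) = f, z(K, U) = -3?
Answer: 1272*I*√97 ≈ 12528.0*I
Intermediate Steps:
g(v) = v²
A = -6 (A = 2*(-1*(-3)²)/3 = 2*(-1*9)/3 = (⅔)*(-9) = -6)
O = -212 (O = -4 + (-106 - 102) = -4 - 208 = -212)
(O*√(D(-4, 6) - 93))*A = -212*√(-4 - 93)*(-6) = -212*I*√97*(-6) = 1272*I*√97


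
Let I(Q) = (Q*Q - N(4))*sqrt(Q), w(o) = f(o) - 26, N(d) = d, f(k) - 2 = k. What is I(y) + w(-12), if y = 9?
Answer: 195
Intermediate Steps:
f(k) = 2 + k
w(o) = -24 + o (w(o) = (2 + o) - 26 = -24 + o)
I(Q) = sqrt(Q)*(-4 + Q**2) (I(Q) = (Q*Q - 1*4)*sqrt(Q) = (Q**2 - 4)*sqrt(Q) = (-4 + Q**2)*sqrt(Q) = sqrt(Q)*(-4 + Q**2))
I(y) + w(-12) = sqrt(9)*(-4 + 9**2) + (-24 - 12) = 3*(-4 + 81) - 36 = 3*77 - 36 = 231 - 36 = 195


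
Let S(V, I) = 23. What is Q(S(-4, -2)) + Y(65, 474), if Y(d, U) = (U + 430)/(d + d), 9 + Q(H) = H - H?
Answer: -133/65 ≈ -2.0462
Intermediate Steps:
Q(H) = -9 (Q(H) = -9 + (H - H) = -9 + 0 = -9)
Y(d, U) = (430 + U)/(2*d) (Y(d, U) = (430 + U)/((2*d)) = (430 + U)*(1/(2*d)) = (430 + U)/(2*d))
Q(S(-4, -2)) + Y(65, 474) = -9 + (½)*(430 + 474)/65 = -9 + (½)*(1/65)*904 = -9 + 452/65 = -133/65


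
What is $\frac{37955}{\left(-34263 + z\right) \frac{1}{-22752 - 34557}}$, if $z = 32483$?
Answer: $\frac{435032619}{356} \approx 1.222 \cdot 10^{6}$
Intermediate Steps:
$\frac{37955}{\left(-34263 + z\right) \frac{1}{-22752 - 34557}} = \frac{37955}{\left(-34263 + 32483\right) \frac{1}{-22752 - 34557}} = \frac{37955}{\left(-1780\right) \frac{1}{-57309}} = \frac{37955}{\left(-1780\right) \left(- \frac{1}{57309}\right)} = \frac{37955}{\frac{1780}{57309}} = 37955 \cdot \frac{57309}{1780} = \frac{435032619}{356}$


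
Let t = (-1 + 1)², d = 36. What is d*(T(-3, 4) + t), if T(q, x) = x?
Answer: 144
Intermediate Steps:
t = 0 (t = 0² = 0)
d*(T(-3, 4) + t) = 36*(4 + 0) = 36*4 = 144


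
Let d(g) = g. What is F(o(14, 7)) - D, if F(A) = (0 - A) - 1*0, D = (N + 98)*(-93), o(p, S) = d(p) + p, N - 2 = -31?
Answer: 6389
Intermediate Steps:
N = -29 (N = 2 - 31 = -29)
o(p, S) = 2*p (o(p, S) = p + p = 2*p)
D = -6417 (D = (-29 + 98)*(-93) = 69*(-93) = -6417)
F(A) = -A (F(A) = -A + 0 = -A)
F(o(14, 7)) - D = -2*14 - 1*(-6417) = -1*28 + 6417 = -28 + 6417 = 6389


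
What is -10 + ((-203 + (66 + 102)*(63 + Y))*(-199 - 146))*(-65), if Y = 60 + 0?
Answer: 458837915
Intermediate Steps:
Y = 60
-10 + ((-203 + (66 + 102)*(63 + Y))*(-199 - 146))*(-65) = -10 + ((-203 + (66 + 102)*(63 + 60))*(-199 - 146))*(-65) = -10 + ((-203 + 168*123)*(-345))*(-65) = -10 + ((-203 + 20664)*(-345))*(-65) = -10 + (20461*(-345))*(-65) = -10 - 7059045*(-65) = -10 + 458837925 = 458837915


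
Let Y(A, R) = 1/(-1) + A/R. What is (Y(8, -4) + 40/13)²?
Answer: 1/169 ≈ 0.0059172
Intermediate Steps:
Y(A, R) = -1 + A/R (Y(A, R) = 1*(-1) + A/R = -1 + A/R)
(Y(8, -4) + 40/13)² = ((8 - 1*(-4))/(-4) + 40/13)² = (-(8 + 4)/4 + 40*(1/13))² = (-¼*12 + 40/13)² = (-3 + 40/13)² = (1/13)² = 1/169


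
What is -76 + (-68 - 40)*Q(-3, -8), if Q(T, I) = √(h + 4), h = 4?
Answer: -76 - 216*√2 ≈ -381.47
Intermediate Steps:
Q(T, I) = 2*√2 (Q(T, I) = √(4 + 4) = √8 = 2*√2)
-76 + (-68 - 40)*Q(-3, -8) = -76 + (-68 - 40)*(2*√2) = -76 - 216*√2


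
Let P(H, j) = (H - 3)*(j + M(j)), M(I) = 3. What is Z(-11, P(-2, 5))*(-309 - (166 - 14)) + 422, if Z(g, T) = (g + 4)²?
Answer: -22167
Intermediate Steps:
P(H, j) = (-3 + H)*(3 + j) (P(H, j) = (H - 3)*(j + 3) = (-3 + H)*(3 + j))
Z(g, T) = (4 + g)²
Z(-11, P(-2, 5))*(-309 - (166 - 14)) + 422 = (4 - 11)²*(-309 - (166 - 14)) + 422 = (-7)²*(-309 - 1*152) + 422 = 49*(-309 - 152) + 422 = 49*(-461) + 422 = -22589 + 422 = -22167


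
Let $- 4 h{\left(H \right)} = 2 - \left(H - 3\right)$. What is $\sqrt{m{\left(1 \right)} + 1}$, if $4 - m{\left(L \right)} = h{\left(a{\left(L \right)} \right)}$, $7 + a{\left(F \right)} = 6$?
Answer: $\frac{\sqrt{26}}{2} \approx 2.5495$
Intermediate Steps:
$a{\left(F \right)} = -1$ ($a{\left(F \right)} = -7 + 6 = -1$)
$h{\left(H \right)} = - \frac{5}{4} + \frac{H}{4}$ ($h{\left(H \right)} = - \frac{2 - \left(H - 3\right)}{4} = - \frac{2 - \left(-3 + H\right)}{4} = - \frac{5 - H}{4} = - \frac{5}{4} + \frac{H}{4}$)
$m{\left(L \right)} = \frac{11}{2}$ ($m{\left(L \right)} = 4 - \left(- \frac{5}{4} + \frac{1}{4} \left(-1\right)\right) = 4 - \left(- \frac{5}{4} - \frac{1}{4}\right) = 4 - - \frac{3}{2} = 4 + \frac{3}{2} = \frac{11}{2}$)
$\sqrt{m{\left(1 \right)} + 1} = \sqrt{\frac{11}{2} + 1} = \sqrt{\frac{13}{2}} = \frac{\sqrt{26}}{2}$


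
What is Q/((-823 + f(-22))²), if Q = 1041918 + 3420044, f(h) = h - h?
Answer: 4461962/677329 ≈ 6.5876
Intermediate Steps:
f(h) = 0
Q = 4461962
Q/((-823 + f(-22))²) = 4461962/((-823 + 0)²) = 4461962/((-823)²) = 4461962/677329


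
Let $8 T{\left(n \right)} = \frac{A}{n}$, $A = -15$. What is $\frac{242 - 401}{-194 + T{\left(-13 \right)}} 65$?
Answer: $\frac{1074840}{20161} \approx 53.313$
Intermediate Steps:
$T{\left(n \right)} = - \frac{15}{8 n}$ ($T{\left(n \right)} = \frac{\left(-15\right) \frac{1}{n}}{8} = - \frac{15}{8 n}$)
$\frac{242 - 401}{-194 + T{\left(-13 \right)}} 65 = \frac{242 - 401}{-194 - \frac{15}{8 \left(-13\right)}} 65 = - \frac{159}{-194 - - \frac{15}{104}} \cdot 65 = - \frac{159}{-194 + \frac{15}{104}} \cdot 65 = - \frac{159}{- \frac{20161}{104}} \cdot 65 = \left(-159\right) \left(- \frac{104}{20161}\right) 65 = \frac{16536}{20161} \cdot 65 = \frac{1074840}{20161}$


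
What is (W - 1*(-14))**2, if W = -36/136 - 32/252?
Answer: 849664201/4588164 ≈ 185.19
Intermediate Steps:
W = -839/2142 (W = -36*1/136 - 32*1/252 = -9/34 - 8/63 = -839/2142 ≈ -0.39169)
(W - 1*(-14))**2 = (-839/2142 - 1*(-14))**2 = (-839/2142 + 14)**2 = (29149/2142)**2 = 849664201/4588164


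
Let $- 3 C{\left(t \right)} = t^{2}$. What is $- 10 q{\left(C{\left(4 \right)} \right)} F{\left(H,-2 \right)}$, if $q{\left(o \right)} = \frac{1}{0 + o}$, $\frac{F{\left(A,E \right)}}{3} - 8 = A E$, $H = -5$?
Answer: $\frac{405}{4} \approx 101.25$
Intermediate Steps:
$F{\left(A,E \right)} = 24 + 3 A E$
$C{\left(t \right)} = - \frac{t^{2}}{3}$
$q{\left(o \right)} = \frac{1}{o}$
$- 10 q{\left(C{\left(4 \right)} \right)} F{\left(H,-2 \right)} = - \frac{10}{\left(- \frac{1}{3}\right) 4^{2}} \left(24 + 3 \left(-5\right) \left(-2\right)\right) = - \frac{10}{\left(- \frac{1}{3}\right) 16} \left(24 + 30\right) = - \frac{10}{- \frac{16}{3}} \cdot 54 = \left(-10\right) \left(- \frac{3}{16}\right) 54 = \frac{15}{8} \cdot 54 = \frac{405}{4}$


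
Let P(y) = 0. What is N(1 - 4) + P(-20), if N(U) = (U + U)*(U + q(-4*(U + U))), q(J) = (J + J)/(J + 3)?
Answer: 22/3 ≈ 7.3333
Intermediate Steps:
q(J) = 2*J/(3 + J) (q(J) = (2*J)/(3 + J) = 2*J/(3 + J))
N(U) = 2*U*(U - 16*U/(3 - 8*U)) (N(U) = (U + U)*(U + 2*(-4*(U + U))/(3 - 4*(U + U))) = (2*U)*(U + 2*(-8*U)/(3 - 8*U)) = (2*U)*(U - 16*U/(3 - 8*U)) = 2*U*(U - 16*U/(3 - 8*U)))
N(1 - 4) + P(-20) = (1 - 4)**2*(26 + 16*(1 - 4))/(-3 + 8*(1 - 4)) + 0 = (-3)**2*(26 + 16*(-3))/(-3 + 8*(-3)) + 0 = 9*(26 - 48)/(-3 - 24) + 0 = 9*(-22)/(-27) + 0 = 9*(-1/27)*(-22) + 0 = 22/3 + 0 = 22/3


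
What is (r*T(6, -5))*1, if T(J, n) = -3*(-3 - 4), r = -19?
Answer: -399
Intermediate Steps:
T(J, n) = 21 (T(J, n) = -3*(-7) = 21)
(r*T(6, -5))*1 = -19*21*1 = -399*1 = -399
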